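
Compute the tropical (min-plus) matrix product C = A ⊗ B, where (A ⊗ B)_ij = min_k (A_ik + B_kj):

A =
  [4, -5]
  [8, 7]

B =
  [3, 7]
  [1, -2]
A ⊗ B =
  [-4, -7]
  [8, 5]

Apply the min-plus product entry-by-entry:
  C[0][0] = min over k of (A[0][0] + B[0][0] = 4 + 3 = 7, A[0][1] + B[1][0] = -5 + 1 = -4) = -4 (attained at k = 1)
  C[0][1] = min over k of (A[0][0] + B[0][1] = 4 + 7 = 11, A[0][1] + B[1][1] = -5 + -2 = -7) = -7 (attained at k = 1)
  C[1][0] = min over k of (A[1][0] + B[0][0] = 8 + 3 = 11, A[1][1] + B[1][0] = 7 + 1 = 8) = 8 (attained at k = 1)
  C[1][1] = min over k of (A[1][0] + B[0][1] = 8 + 7 = 15, A[1][1] + B[1][1] = 7 + -2 = 5) = 5 (attained at k = 1)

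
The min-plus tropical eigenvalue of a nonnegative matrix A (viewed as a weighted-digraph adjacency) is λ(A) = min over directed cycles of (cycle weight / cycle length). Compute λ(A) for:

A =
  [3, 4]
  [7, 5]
λ(A) = 3

Enumerate directed cycles and compute their means (weight / length). Sample:
  cycle 0 → 0: weight = 3, length = 1, mean = 3/1 ≈ 3.000
  cycle 1 → 1: weight = 5, length = 1, mean = 5/1 ≈ 5.000
  cycle 0 → 1 → 0: weight = 11, length = 2, mean = 11/2 ≈ 5.500
  cycle 1 → 0 → 1: weight = 11, length = 2, mean = 11/2 ≈ 5.500
Minimum mean = 3.000, attained e.g. along the cycle 0 → 0 with weight 3 and length 1. So λ(A) = 3/1 = 3.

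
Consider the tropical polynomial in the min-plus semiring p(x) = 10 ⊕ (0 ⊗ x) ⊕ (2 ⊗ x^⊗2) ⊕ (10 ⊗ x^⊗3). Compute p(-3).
p(-3) = -4

A tropical monomial a ⊗ x^⊗i evaluates to a + i · x. Evaluating each term at x = -3:
  Term 0 contributes 10 + 0 · -3 = 10
  Term 1 contributes 0 + 1 · -3 = -3
  Term 2 contributes 2 + 2 · -3 = -4
  Term 3 contributes 10 + 3 · -3 = 1
p(-3) = ⊕ of these = min[10, -3, -4, 1] = -4.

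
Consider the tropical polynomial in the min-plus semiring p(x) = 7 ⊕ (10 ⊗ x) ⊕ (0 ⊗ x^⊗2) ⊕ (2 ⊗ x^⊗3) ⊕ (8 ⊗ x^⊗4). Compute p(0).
p(0) = 0

A tropical monomial a ⊗ x^⊗i evaluates to a + i · x. Evaluating each term at x = 0:
  Term 0 contributes 7 + 0 · 0 = 7
  Term 1 contributes 10 + 1 · 0 = 10
  Term 2 contributes 0 + 2 · 0 = 0
  Term 3 contributes 2 + 3 · 0 = 2
  Term 4 contributes 8 + 4 · 0 = 8
p(0) = ⊕ of these = min[7, 10, 0, 2, 8] = 0.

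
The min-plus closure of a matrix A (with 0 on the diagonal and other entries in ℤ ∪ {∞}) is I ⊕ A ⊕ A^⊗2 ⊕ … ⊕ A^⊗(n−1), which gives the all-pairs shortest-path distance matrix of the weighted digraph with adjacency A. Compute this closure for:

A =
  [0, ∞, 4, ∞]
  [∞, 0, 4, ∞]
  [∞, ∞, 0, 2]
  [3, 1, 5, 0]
Closure =
  [0, 7, 4, 6]
  [9, 0, 4, 6]
  [5, 3, 0, 2]
  [3, 1, 5, 0]

This is the Floyd-Warshall all-pairs shortest-path computation. For each intermediate vertex k = 0, 1, …, 3, update dist[i][j] ← min(dist[i][j], dist[i][k] + dist[k][j]). The final matrix gives, for each (i, j), the minimum total weight of any directed path from i to j (possibly empty when i = j).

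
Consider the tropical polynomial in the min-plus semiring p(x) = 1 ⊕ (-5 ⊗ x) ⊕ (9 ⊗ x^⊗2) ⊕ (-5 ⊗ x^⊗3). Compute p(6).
p(6) = 1

A tropical monomial a ⊗ x^⊗i evaluates to a + i · x. Evaluating each term at x = 6:
  Term 0 contributes 1 + 0 · 6 = 1
  Term 1 contributes -5 + 1 · 6 = 1
  Term 2 contributes 9 + 2 · 6 = 21
  Term 3 contributes -5 + 3 · 6 = 13
p(6) = ⊕ of these = min[1, 1, 21, 13] = 1.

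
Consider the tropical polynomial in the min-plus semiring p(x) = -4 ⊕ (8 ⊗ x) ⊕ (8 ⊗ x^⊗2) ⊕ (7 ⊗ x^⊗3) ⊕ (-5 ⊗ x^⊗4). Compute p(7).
p(7) = -4

A tropical monomial a ⊗ x^⊗i evaluates to a + i · x. Evaluating each term at x = 7:
  Term 0 contributes -4 + 0 · 7 = -4
  Term 1 contributes 8 + 1 · 7 = 15
  Term 2 contributes 8 + 2 · 7 = 22
  Term 3 contributes 7 + 3 · 7 = 28
  Term 4 contributes -5 + 4 · 7 = 23
p(7) = ⊕ of these = min[-4, 15, 22, 28, 23] = -4.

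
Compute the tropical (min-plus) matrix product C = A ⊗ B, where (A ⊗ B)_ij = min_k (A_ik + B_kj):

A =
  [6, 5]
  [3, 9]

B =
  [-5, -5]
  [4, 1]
A ⊗ B =
  [1, 1]
  [-2, -2]

Apply the min-plus product entry-by-entry:
  C[0][0] = min over k of (A[0][0] + B[0][0] = 6 + -5 = 1, A[0][1] + B[1][0] = 5 + 4 = 9) = 1 (attained at k = 0)
  C[0][1] = min over k of (A[0][0] + B[0][1] = 6 + -5 = 1, A[0][1] + B[1][1] = 5 + 1 = 6) = 1 (attained at k = 0)
  C[1][0] = min over k of (A[1][0] + B[0][0] = 3 + -5 = -2, A[1][1] + B[1][0] = 9 + 4 = 13) = -2 (attained at k = 0)
  C[1][1] = min over k of (A[1][0] + B[0][1] = 3 + -5 = -2, A[1][1] + B[1][1] = 9 + 1 = 10) = -2 (attained at k = 0)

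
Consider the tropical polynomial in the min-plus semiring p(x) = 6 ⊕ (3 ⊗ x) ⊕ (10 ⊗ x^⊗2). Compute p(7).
p(7) = 6

A tropical monomial a ⊗ x^⊗i evaluates to a + i · x. Evaluating each term at x = 7:
  Term 0 contributes 6 + 0 · 7 = 6
  Term 1 contributes 3 + 1 · 7 = 10
  Term 2 contributes 10 + 2 · 7 = 24
p(7) = ⊕ of these = min[6, 10, 24] = 6.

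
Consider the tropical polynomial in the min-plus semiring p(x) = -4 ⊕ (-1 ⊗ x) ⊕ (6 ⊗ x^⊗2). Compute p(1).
p(1) = -4

A tropical monomial a ⊗ x^⊗i evaluates to a + i · x. Evaluating each term at x = 1:
  Term 0 contributes -4 + 0 · 1 = -4
  Term 1 contributes -1 + 1 · 1 = 0
  Term 2 contributes 6 + 2 · 1 = 8
p(1) = ⊕ of these = min[-4, 0, 8] = -4.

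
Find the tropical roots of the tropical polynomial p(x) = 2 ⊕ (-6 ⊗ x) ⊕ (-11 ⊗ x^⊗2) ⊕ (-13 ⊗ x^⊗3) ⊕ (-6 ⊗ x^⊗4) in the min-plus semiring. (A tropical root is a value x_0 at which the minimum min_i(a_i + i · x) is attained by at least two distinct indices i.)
Roots: {-7, 2, 5, 8}

Each tropical root is a break point of the lower envelope of the lines y = a_i + i · x (there are 5 lines, with slopes 0, 1, ..., 4). Only the lines that attain the minimum somewhere contribute to roots; other lines are dominated. Here the surviving (envelope) indices are i = 4, i = 3, i = 2, i = 1, i = 0.
Intersections between consecutive envelope lines give the roots: for adjacent envelope indices i < j the intersection is x = (a_i − a_j) / (j − i). Reading off the sorted break points: {-7, 2, 5, 8}.
Verification: at each break x_0, at least two indices attain the minimum of min_i(a_i + i · x_0).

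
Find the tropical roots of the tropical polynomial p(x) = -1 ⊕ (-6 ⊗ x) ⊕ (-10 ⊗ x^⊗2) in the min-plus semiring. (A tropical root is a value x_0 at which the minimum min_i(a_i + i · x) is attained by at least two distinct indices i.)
Roots: {4, 5}

Each tropical root is a break point of the lower envelope of the lines y = a_i + i · x (there are 3 lines, with slopes 0, 1, ..., 2). Only the lines that attain the minimum somewhere contribute to roots; other lines are dominated. Here the surviving (envelope) indices are i = 2, i = 1, i = 0.
Intersections between consecutive envelope lines give the roots: for adjacent envelope indices i < j the intersection is x = (a_i − a_j) / (j − i). Reading off the sorted break points: {4, 5}.
Verification: at each break x_0, at least two indices attain the minimum of min_i(a_i + i · x_0).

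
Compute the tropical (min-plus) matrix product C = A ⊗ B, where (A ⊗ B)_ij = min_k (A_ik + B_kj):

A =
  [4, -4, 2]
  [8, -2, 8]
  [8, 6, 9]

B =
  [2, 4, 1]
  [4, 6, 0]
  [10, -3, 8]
A ⊗ B =
  [0, -1, -4]
  [2, 4, -2]
  [10, 6, 6]

Apply the min-plus product entry-by-entry:
  C[0][0] = min over k of (A[0][0] + B[0][0] = 4 + 2 = 6, A[0][1] + B[1][0] = -4 + 4 = 0, A[0][2] + B[2][0] = 2 + 10 = 12) = 0 (attained at k = 1)
  C[0][1] = min over k of (A[0][0] + B[0][1] = 4 + 4 = 8, A[0][1] + B[1][1] = -4 + 6 = 2, A[0][2] + B[2][1] = 2 + -3 = -1) = -1 (attained at k = 2)
  C[0][2] = min over k of (A[0][0] + B[0][2] = 4 + 1 = 5, A[0][1] + B[1][2] = -4 + 0 = -4, A[0][2] + B[2][2] = 2 + 8 = 10) = -4 (attained at k = 1)
  C[1][0] = min over k of (A[1][0] + B[0][0] = 8 + 2 = 10, A[1][1] + B[1][0] = -2 + 4 = 2, A[1][2] + B[2][0] = 8 + 10 = 18) = 2 (attained at k = 1)
  C[1][1] = min over k of (A[1][0] + B[0][1] = 8 + 4 = 12, A[1][1] + B[1][1] = -2 + 6 = 4, A[1][2] + B[2][1] = 8 + -3 = 5) = 4 (attained at k = 1)
  C[1][2] = min over k of (A[1][0] + B[0][2] = 8 + 1 = 9, A[1][1] + B[1][2] = -2 + 0 = -2, A[1][2] + B[2][2] = 8 + 8 = 16) = -2 (attained at k = 1)
  C[2][0] = min over k of (A[2][0] + B[0][0] = 8 + 2 = 10, A[2][1] + B[1][0] = 6 + 4 = 10, A[2][2] + B[2][0] = 9 + 10 = 19) = 10 (attained at k = 0)
  C[2][1] = min over k of (A[2][0] + B[0][1] = 8 + 4 = 12, A[2][1] + B[1][1] = 6 + 6 = 12, A[2][2] + B[2][1] = 9 + -3 = 6) = 6 (attained at k = 2)
  C[2][2] = min over k of (A[2][0] + B[0][2] = 8 + 1 = 9, A[2][1] + B[1][2] = 6 + 0 = 6, A[2][2] + B[2][2] = 9 + 8 = 17) = 6 (attained at k = 1)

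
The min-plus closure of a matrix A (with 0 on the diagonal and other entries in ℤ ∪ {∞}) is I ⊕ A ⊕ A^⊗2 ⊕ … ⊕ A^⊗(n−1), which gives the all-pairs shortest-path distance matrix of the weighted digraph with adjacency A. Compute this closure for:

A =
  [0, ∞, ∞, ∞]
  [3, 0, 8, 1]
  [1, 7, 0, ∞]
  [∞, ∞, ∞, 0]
Closure =
  [0, ∞, ∞, ∞]
  [3, 0, 8, 1]
  [1, 7, 0, 8]
  [∞, ∞, ∞, 0]

This is the Floyd-Warshall all-pairs shortest-path computation. For each intermediate vertex k = 0, 1, …, 3, update dist[i][j] ← min(dist[i][j], dist[i][k] + dist[k][j]). The final matrix gives, for each (i, j), the minimum total weight of any directed path from i to j (possibly empty when i = j).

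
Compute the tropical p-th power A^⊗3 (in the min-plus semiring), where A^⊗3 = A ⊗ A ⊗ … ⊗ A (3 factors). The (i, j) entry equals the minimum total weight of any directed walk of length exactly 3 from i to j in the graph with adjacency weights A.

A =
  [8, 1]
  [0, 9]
A^⊗3 =
  [9, 2]
  [1, 9]

Each entry (A^⊗3)_ij equals the minimum over all length-3 walks i = v_0 → v_1 → … → v_3 = j of Σ_t A[v_t][v_{t+1}]. For example, for (i, j) = (0, 1) we minimise over 4 possible intermediate vertex sequences; the minimum is 2, attained along the walk 0 → 1 → 0 → 1.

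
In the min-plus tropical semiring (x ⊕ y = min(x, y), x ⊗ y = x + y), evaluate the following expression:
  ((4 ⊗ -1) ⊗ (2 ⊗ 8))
((4 ⊗ -1) ⊗ (2 ⊗ 8)) = 13

Expand innermost to outermost. Recall ⊕ takes the minimum of its arguments and ⊗ takes their sum. Working out the expression ((4 ⊗ -1) ⊗ (2 ⊗ 8)) gives 13.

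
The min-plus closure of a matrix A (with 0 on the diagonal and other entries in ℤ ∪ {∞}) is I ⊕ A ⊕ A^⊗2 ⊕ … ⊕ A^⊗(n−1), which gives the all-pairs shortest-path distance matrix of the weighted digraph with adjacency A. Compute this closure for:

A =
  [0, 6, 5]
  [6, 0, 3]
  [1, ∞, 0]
Closure =
  [0, 6, 5]
  [4, 0, 3]
  [1, 7, 0]

This is the Floyd-Warshall all-pairs shortest-path computation. For each intermediate vertex k = 0, 1, …, 2, update dist[i][j] ← min(dist[i][j], dist[i][k] + dist[k][j]). The final matrix gives, for each (i, j), the minimum total weight of any directed path from i to j (possibly empty when i = j).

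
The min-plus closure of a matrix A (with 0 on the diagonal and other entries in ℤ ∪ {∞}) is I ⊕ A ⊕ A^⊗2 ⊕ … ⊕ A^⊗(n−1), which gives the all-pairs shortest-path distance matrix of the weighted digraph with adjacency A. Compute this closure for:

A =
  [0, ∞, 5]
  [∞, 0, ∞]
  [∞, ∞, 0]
Closure =
  [0, ∞, 5]
  [∞, 0, ∞]
  [∞, ∞, 0]

This is the Floyd-Warshall all-pairs shortest-path computation. For each intermediate vertex k = 0, 1, …, 2, update dist[i][j] ← min(dist[i][j], dist[i][k] + dist[k][j]). The final matrix gives, for each (i, j), the minimum total weight of any directed path from i to j (possibly empty when i = j).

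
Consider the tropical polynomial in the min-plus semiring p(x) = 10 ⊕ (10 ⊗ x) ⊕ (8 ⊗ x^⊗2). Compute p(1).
p(1) = 10

A tropical monomial a ⊗ x^⊗i evaluates to a + i · x. Evaluating each term at x = 1:
  Term 0 contributes 10 + 0 · 1 = 10
  Term 1 contributes 10 + 1 · 1 = 11
  Term 2 contributes 8 + 2 · 1 = 10
p(1) = ⊕ of these = min[10, 11, 10] = 10.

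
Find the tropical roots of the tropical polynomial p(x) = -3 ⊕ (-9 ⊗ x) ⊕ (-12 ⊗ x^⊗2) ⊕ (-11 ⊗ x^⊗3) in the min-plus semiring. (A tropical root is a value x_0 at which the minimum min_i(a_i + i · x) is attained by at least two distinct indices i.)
Roots: {-1, 3, 6}

Each tropical root is a break point of the lower envelope of the lines y = a_i + i · x (there are 4 lines, with slopes 0, 1, ..., 3). Only the lines that attain the minimum somewhere contribute to roots; other lines are dominated. Here the surviving (envelope) indices are i = 3, i = 2, i = 1, i = 0.
Intersections between consecutive envelope lines give the roots: for adjacent envelope indices i < j the intersection is x = (a_i − a_j) / (j − i). Reading off the sorted break points: {-1, 3, 6}.
Verification: at each break x_0, at least two indices attain the minimum of min_i(a_i + i · x_0).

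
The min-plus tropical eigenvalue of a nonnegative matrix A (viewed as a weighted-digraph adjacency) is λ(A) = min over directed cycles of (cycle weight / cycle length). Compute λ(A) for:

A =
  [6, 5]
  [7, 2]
λ(A) = 2

Enumerate directed cycles and compute their means (weight / length). Sample:
  cycle 0 → 0: weight = 6, length = 1, mean = 6/1 ≈ 6.000
  cycle 1 → 1: weight = 2, length = 1, mean = 2/1 ≈ 2.000
  cycle 0 → 1 → 0: weight = 12, length = 2, mean = 12/2 ≈ 6.000
  cycle 1 → 0 → 1: weight = 12, length = 2, mean = 12/2 ≈ 6.000
Minimum mean = 2.000, attained e.g. along the cycle 1 → 1 with weight 2 and length 1. So λ(A) = 2/1 = 2.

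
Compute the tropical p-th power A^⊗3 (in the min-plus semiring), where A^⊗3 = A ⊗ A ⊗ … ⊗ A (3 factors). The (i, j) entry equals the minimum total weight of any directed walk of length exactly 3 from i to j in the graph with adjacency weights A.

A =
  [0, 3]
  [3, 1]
A^⊗3 =
  [0, 3]
  [3, 3]

Each entry (A^⊗3)_ij equals the minimum over all length-3 walks i = v_0 → v_1 → … → v_3 = j of Σ_t A[v_t][v_{t+1}]. For example, for (i, j) = (0, 1) we minimise over 4 possible intermediate vertex sequences; the minimum is 3, attained along the walk 0 → 0 → 0 → 1.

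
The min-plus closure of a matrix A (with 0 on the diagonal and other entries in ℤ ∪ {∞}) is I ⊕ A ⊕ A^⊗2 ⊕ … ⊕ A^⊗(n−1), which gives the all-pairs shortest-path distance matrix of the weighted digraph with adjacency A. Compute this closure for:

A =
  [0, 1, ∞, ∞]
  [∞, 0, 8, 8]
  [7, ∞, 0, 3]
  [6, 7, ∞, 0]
Closure =
  [0, 1, 9, 9]
  [14, 0, 8, 8]
  [7, 8, 0, 3]
  [6, 7, 15, 0]

This is the Floyd-Warshall all-pairs shortest-path computation. For each intermediate vertex k = 0, 1, …, 3, update dist[i][j] ← min(dist[i][j], dist[i][k] + dist[k][j]). The final matrix gives, for each (i, j), the minimum total weight of any directed path from i to j (possibly empty when i = j).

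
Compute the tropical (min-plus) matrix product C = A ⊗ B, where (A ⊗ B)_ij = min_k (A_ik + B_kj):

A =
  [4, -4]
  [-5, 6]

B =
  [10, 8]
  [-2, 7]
A ⊗ B =
  [-6, 3]
  [4, 3]

Apply the min-plus product entry-by-entry:
  C[0][0] = min over k of (A[0][0] + B[0][0] = 4 + 10 = 14, A[0][1] + B[1][0] = -4 + -2 = -6) = -6 (attained at k = 1)
  C[0][1] = min over k of (A[0][0] + B[0][1] = 4 + 8 = 12, A[0][1] + B[1][1] = -4 + 7 = 3) = 3 (attained at k = 1)
  C[1][0] = min over k of (A[1][0] + B[0][0] = -5 + 10 = 5, A[1][1] + B[1][0] = 6 + -2 = 4) = 4 (attained at k = 1)
  C[1][1] = min over k of (A[1][0] + B[0][1] = -5 + 8 = 3, A[1][1] + B[1][1] = 6 + 7 = 13) = 3 (attained at k = 0)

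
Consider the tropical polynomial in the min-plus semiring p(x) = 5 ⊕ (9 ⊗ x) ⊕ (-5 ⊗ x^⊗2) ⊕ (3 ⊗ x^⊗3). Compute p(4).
p(4) = 3

A tropical monomial a ⊗ x^⊗i evaluates to a + i · x. Evaluating each term at x = 4:
  Term 0 contributes 5 + 0 · 4 = 5
  Term 1 contributes 9 + 1 · 4 = 13
  Term 2 contributes -5 + 2 · 4 = 3
  Term 3 contributes 3 + 3 · 4 = 15
p(4) = ⊕ of these = min[5, 13, 3, 15] = 3.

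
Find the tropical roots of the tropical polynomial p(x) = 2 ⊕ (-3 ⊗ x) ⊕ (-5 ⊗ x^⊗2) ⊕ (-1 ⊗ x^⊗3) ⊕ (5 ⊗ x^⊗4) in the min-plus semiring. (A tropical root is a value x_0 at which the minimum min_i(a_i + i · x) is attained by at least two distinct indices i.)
Roots: {-6, -4, 2, 5}

Each tropical root is a break point of the lower envelope of the lines y = a_i + i · x (there are 5 lines, with slopes 0, 1, ..., 4). Only the lines that attain the minimum somewhere contribute to roots; other lines are dominated. Here the surviving (envelope) indices are i = 4, i = 3, i = 2, i = 1, i = 0.
Intersections between consecutive envelope lines give the roots: for adjacent envelope indices i < j the intersection is x = (a_i − a_j) / (j − i). Reading off the sorted break points: {-6, -4, 2, 5}.
Verification: at each break x_0, at least two indices attain the minimum of min_i(a_i + i · x_0).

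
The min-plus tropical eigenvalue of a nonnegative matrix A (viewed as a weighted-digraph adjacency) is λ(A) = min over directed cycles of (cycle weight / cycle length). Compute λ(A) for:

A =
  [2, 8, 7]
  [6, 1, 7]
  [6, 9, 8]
λ(A) = 1

Enumerate directed cycles and compute their means (weight / length). Sample:
  cycle 0 → 0: weight = 2, length = 1, mean = 2/1 ≈ 2.000
  cycle 1 → 1: weight = 1, length = 1, mean = 1/1 ≈ 1.000
  cycle 2 → 2: weight = 8, length = 1, mean = 8/1 ≈ 8.000
  cycle 0 → 1 → 0: weight = 14, length = 2, mean = 14/2 ≈ 7.000
  cycle 0 → 2 → 0: weight = 13, length = 2, mean = 13/2 ≈ 6.500
  cycle 1 → 0 → 1: weight = 14, length = 2, mean = 14/2 ≈ 7.000
Minimum mean = 1.000, attained e.g. along the cycle 1 → 1 with weight 1 and length 1. So λ(A) = 1/1 = 1.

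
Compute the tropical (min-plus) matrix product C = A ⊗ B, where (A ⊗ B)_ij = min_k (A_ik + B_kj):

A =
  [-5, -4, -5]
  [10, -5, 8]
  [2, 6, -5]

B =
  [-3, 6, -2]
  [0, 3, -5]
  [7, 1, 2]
A ⊗ B =
  [-8, -4, -9]
  [-5, -2, -10]
  [-1, -4, -3]

Apply the min-plus product entry-by-entry:
  C[0][0] = min over k of (A[0][0] + B[0][0] = -5 + -3 = -8, A[0][1] + B[1][0] = -4 + 0 = -4, A[0][2] + B[2][0] = -5 + 7 = 2) = -8 (attained at k = 0)
  C[0][1] = min over k of (A[0][0] + B[0][1] = -5 + 6 = 1, A[0][1] + B[1][1] = -4 + 3 = -1, A[0][2] + B[2][1] = -5 + 1 = -4) = -4 (attained at k = 2)
  C[0][2] = min over k of (A[0][0] + B[0][2] = -5 + -2 = -7, A[0][1] + B[1][2] = -4 + -5 = -9, A[0][2] + B[2][2] = -5 + 2 = -3) = -9 (attained at k = 1)
  C[1][0] = min over k of (A[1][0] + B[0][0] = 10 + -3 = 7, A[1][1] + B[1][0] = -5 + 0 = -5, A[1][2] + B[2][0] = 8 + 7 = 15) = -5 (attained at k = 1)
  C[1][1] = min over k of (A[1][0] + B[0][1] = 10 + 6 = 16, A[1][1] + B[1][1] = -5 + 3 = -2, A[1][2] + B[2][1] = 8 + 1 = 9) = -2 (attained at k = 1)
  C[1][2] = min over k of (A[1][0] + B[0][2] = 10 + -2 = 8, A[1][1] + B[1][2] = -5 + -5 = -10, A[1][2] + B[2][2] = 8 + 2 = 10) = -10 (attained at k = 1)
  C[2][0] = min over k of (A[2][0] + B[0][0] = 2 + -3 = -1, A[2][1] + B[1][0] = 6 + 0 = 6, A[2][2] + B[2][0] = -5 + 7 = 2) = -1 (attained at k = 0)
  C[2][1] = min over k of (A[2][0] + B[0][1] = 2 + 6 = 8, A[2][1] + B[1][1] = 6 + 3 = 9, A[2][2] + B[2][1] = -5 + 1 = -4) = -4 (attained at k = 2)
  C[2][2] = min over k of (A[2][0] + B[0][2] = 2 + -2 = 0, A[2][1] + B[1][2] = 6 + -5 = 1, A[2][2] + B[2][2] = -5 + 2 = -3) = -3 (attained at k = 2)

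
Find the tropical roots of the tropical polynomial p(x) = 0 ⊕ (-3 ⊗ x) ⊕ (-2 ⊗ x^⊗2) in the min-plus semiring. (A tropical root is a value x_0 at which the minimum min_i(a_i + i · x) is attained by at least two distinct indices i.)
Roots: {-1, 3}

Each tropical root is a break point of the lower envelope of the lines y = a_i + i · x (there are 3 lines, with slopes 0, 1, ..., 2). Only the lines that attain the minimum somewhere contribute to roots; other lines are dominated. Here the surviving (envelope) indices are i = 2, i = 1, i = 0.
Intersections between consecutive envelope lines give the roots: for adjacent envelope indices i < j the intersection is x = (a_i − a_j) / (j − i). Reading off the sorted break points: {-1, 3}.
Verification: at each break x_0, at least two indices attain the minimum of min_i(a_i + i · x_0).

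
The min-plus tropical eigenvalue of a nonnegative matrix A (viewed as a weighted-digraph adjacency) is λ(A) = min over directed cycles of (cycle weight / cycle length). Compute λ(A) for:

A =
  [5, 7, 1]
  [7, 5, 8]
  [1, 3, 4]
λ(A) = 1

Enumerate directed cycles and compute their means (weight / length). Sample:
  cycle 0 → 0: weight = 5, length = 1, mean = 5/1 ≈ 5.000
  cycle 1 → 1: weight = 5, length = 1, mean = 5/1 ≈ 5.000
  cycle 2 → 2: weight = 4, length = 1, mean = 4/1 ≈ 4.000
  cycle 0 → 1 → 0: weight = 14, length = 2, mean = 14/2 ≈ 7.000
  cycle 0 → 2 → 0: weight = 2, length = 2, mean = 2/2 ≈ 1.000
  cycle 1 → 0 → 1: weight = 14, length = 2, mean = 14/2 ≈ 7.000
Minimum mean = 1.000, attained e.g. along the cycle 0 → 2 → 0 with weight 2 and length 2. So λ(A) = 2/2 = 1.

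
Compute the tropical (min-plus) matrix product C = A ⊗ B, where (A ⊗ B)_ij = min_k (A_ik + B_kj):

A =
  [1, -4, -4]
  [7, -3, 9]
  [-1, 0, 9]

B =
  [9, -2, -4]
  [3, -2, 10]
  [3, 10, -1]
A ⊗ B =
  [-1, -6, -5]
  [0, -5, 3]
  [3, -3, -5]

Apply the min-plus product entry-by-entry:
  C[0][0] = min over k of (A[0][0] + B[0][0] = 1 + 9 = 10, A[0][1] + B[1][0] = -4 + 3 = -1, A[0][2] + B[2][0] = -4 + 3 = -1) = -1 (attained at k = 1)
  C[0][1] = min over k of (A[0][0] + B[0][1] = 1 + -2 = -1, A[0][1] + B[1][1] = -4 + -2 = -6, A[0][2] + B[2][1] = -4 + 10 = 6) = -6 (attained at k = 1)
  C[0][2] = min over k of (A[0][0] + B[0][2] = 1 + -4 = -3, A[0][1] + B[1][2] = -4 + 10 = 6, A[0][2] + B[2][2] = -4 + -1 = -5) = -5 (attained at k = 2)
  C[1][0] = min over k of (A[1][0] + B[0][0] = 7 + 9 = 16, A[1][1] + B[1][0] = -3 + 3 = 0, A[1][2] + B[2][0] = 9 + 3 = 12) = 0 (attained at k = 1)
  C[1][1] = min over k of (A[1][0] + B[0][1] = 7 + -2 = 5, A[1][1] + B[1][1] = -3 + -2 = -5, A[1][2] + B[2][1] = 9 + 10 = 19) = -5 (attained at k = 1)
  C[1][2] = min over k of (A[1][0] + B[0][2] = 7 + -4 = 3, A[1][1] + B[1][2] = -3 + 10 = 7, A[1][2] + B[2][2] = 9 + -1 = 8) = 3 (attained at k = 0)
  C[2][0] = min over k of (A[2][0] + B[0][0] = -1 + 9 = 8, A[2][1] + B[1][0] = 0 + 3 = 3, A[2][2] + B[2][0] = 9 + 3 = 12) = 3 (attained at k = 1)
  C[2][1] = min over k of (A[2][0] + B[0][1] = -1 + -2 = -3, A[2][1] + B[1][1] = 0 + -2 = -2, A[2][2] + B[2][1] = 9 + 10 = 19) = -3 (attained at k = 0)
  C[2][2] = min over k of (A[2][0] + B[0][2] = -1 + -4 = -5, A[2][1] + B[1][2] = 0 + 10 = 10, A[2][2] + B[2][2] = 9 + -1 = 8) = -5 (attained at k = 0)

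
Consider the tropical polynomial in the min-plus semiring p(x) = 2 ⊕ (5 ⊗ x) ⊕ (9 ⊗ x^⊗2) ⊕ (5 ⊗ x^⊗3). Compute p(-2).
p(-2) = -1

A tropical monomial a ⊗ x^⊗i evaluates to a + i · x. Evaluating each term at x = -2:
  Term 0 contributes 2 + 0 · -2 = 2
  Term 1 contributes 5 + 1 · -2 = 3
  Term 2 contributes 9 + 2 · -2 = 5
  Term 3 contributes 5 + 3 · -2 = -1
p(-2) = ⊕ of these = min[2, 3, 5, -1] = -1.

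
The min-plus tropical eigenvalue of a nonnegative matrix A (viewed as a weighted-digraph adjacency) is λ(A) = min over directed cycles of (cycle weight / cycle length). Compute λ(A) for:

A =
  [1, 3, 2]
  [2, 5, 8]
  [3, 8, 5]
λ(A) = 1

Enumerate directed cycles and compute their means (weight / length). Sample:
  cycle 0 → 0: weight = 1, length = 1, mean = 1/1 ≈ 1.000
  cycle 1 → 1: weight = 5, length = 1, mean = 5/1 ≈ 5.000
  cycle 2 → 2: weight = 5, length = 1, mean = 5/1 ≈ 5.000
  cycle 0 → 1 → 0: weight = 5, length = 2, mean = 5/2 ≈ 2.500
  cycle 0 → 2 → 0: weight = 5, length = 2, mean = 5/2 ≈ 2.500
  cycle 1 → 0 → 1: weight = 5, length = 2, mean = 5/2 ≈ 2.500
Minimum mean = 1.000, attained e.g. along the cycle 0 → 0 with weight 1 and length 1. So λ(A) = 1/1 = 1.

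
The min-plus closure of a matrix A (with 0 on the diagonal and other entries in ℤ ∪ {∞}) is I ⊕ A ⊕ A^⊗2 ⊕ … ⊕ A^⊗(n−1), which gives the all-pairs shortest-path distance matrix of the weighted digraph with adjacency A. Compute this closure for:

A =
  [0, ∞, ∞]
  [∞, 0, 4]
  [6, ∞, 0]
Closure =
  [0, ∞, ∞]
  [10, 0, 4]
  [6, ∞, 0]

This is the Floyd-Warshall all-pairs shortest-path computation. For each intermediate vertex k = 0, 1, …, 2, update dist[i][j] ← min(dist[i][j], dist[i][k] + dist[k][j]). The final matrix gives, for each (i, j), the minimum total weight of any directed path from i to j (possibly empty when i = j).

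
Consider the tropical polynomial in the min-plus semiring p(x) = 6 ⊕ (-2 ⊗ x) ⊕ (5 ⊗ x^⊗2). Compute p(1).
p(1) = -1

A tropical monomial a ⊗ x^⊗i evaluates to a + i · x. Evaluating each term at x = 1:
  Term 0 contributes 6 + 0 · 1 = 6
  Term 1 contributes -2 + 1 · 1 = -1
  Term 2 contributes 5 + 2 · 1 = 7
p(1) = ⊕ of these = min[6, -1, 7] = -1.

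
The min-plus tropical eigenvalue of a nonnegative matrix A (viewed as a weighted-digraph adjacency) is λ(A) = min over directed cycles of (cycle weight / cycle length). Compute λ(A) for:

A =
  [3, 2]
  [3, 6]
λ(A) = 5/2

Enumerate directed cycles and compute their means (weight / length). Sample:
  cycle 0 → 0: weight = 3, length = 1, mean = 3/1 ≈ 3.000
  cycle 1 → 1: weight = 6, length = 1, mean = 6/1 ≈ 6.000
  cycle 0 → 1 → 0: weight = 5, length = 2, mean = 5/2 ≈ 2.500
  cycle 1 → 0 → 1: weight = 5, length = 2, mean = 5/2 ≈ 2.500
Minimum mean = 2.500, attained e.g. along the cycle 0 → 1 → 0 with weight 5 and length 2. So λ(A) = 5/2 = 5/2.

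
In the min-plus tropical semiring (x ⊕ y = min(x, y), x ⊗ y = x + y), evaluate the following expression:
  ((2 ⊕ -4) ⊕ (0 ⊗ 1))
((2 ⊕ -4) ⊕ (0 ⊗ 1)) = -4

Expand innermost to outermost. Recall ⊕ takes the minimum of its arguments and ⊗ takes their sum. Working out the expression ((2 ⊕ -4) ⊕ (0 ⊗ 1)) gives -4.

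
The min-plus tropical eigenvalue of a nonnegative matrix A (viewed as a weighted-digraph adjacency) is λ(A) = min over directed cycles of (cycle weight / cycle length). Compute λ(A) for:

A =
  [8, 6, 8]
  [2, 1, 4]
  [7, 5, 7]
λ(A) = 1

Enumerate directed cycles and compute their means (weight / length). Sample:
  cycle 0 → 0: weight = 8, length = 1, mean = 8/1 ≈ 8.000
  cycle 1 → 1: weight = 1, length = 1, mean = 1/1 ≈ 1.000
  cycle 2 → 2: weight = 7, length = 1, mean = 7/1 ≈ 7.000
  cycle 0 → 1 → 0: weight = 8, length = 2, mean = 8/2 ≈ 4.000
  cycle 0 → 2 → 0: weight = 15, length = 2, mean = 15/2 ≈ 7.500
  cycle 1 → 0 → 1: weight = 8, length = 2, mean = 8/2 ≈ 4.000
Minimum mean = 1.000, attained e.g. along the cycle 1 → 1 with weight 1 and length 1. So λ(A) = 1/1 = 1.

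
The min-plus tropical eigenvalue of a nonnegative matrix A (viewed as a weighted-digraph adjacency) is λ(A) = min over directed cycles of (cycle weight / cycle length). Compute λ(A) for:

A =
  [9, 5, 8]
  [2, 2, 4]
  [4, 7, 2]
λ(A) = 2

Enumerate directed cycles and compute their means (weight / length). Sample:
  cycle 0 → 0: weight = 9, length = 1, mean = 9/1 ≈ 9.000
  cycle 1 → 1: weight = 2, length = 1, mean = 2/1 ≈ 2.000
  cycle 2 → 2: weight = 2, length = 1, mean = 2/1 ≈ 2.000
  cycle 0 → 1 → 0: weight = 7, length = 2, mean = 7/2 ≈ 3.500
  cycle 0 → 2 → 0: weight = 12, length = 2, mean = 12/2 ≈ 6.000
  cycle 1 → 0 → 1: weight = 7, length = 2, mean = 7/2 ≈ 3.500
Minimum mean = 2.000, attained e.g. along the cycle 1 → 1 with weight 2 and length 1. So λ(A) = 2/1 = 2.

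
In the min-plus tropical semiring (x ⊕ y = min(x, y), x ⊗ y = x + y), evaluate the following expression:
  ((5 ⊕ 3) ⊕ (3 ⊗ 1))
((5 ⊕ 3) ⊕ (3 ⊗ 1)) = 3

Expand innermost to outermost. Recall ⊕ takes the minimum of its arguments and ⊗ takes their sum. Working out the expression ((5 ⊕ 3) ⊕ (3 ⊗ 1)) gives 3.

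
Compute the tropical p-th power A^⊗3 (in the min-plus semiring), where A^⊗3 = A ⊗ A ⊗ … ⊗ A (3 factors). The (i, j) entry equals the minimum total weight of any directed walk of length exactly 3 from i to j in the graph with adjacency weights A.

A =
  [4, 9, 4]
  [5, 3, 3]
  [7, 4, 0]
A^⊗3 =
  [11, 8, 4]
  [10, 7, 3]
  [7, 4, 0]

Each entry (A^⊗3)_ij equals the minimum over all length-3 walks i = v_0 → v_1 → … → v_3 = j of Σ_t A[v_t][v_{t+1}]. For example, for (i, j) = (0, 2) we minimise over 9 possible intermediate vertex sequences; the minimum is 4, attained along the walk 0 → 2 → 2 → 2.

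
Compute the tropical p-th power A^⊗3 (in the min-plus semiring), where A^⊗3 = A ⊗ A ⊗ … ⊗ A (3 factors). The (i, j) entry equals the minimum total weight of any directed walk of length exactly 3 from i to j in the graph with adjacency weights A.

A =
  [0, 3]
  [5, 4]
A^⊗3 =
  [0, 3]
  [5, 8]

Each entry (A^⊗3)_ij equals the minimum over all length-3 walks i = v_0 → v_1 → … → v_3 = j of Σ_t A[v_t][v_{t+1}]. For example, for (i, j) = (0, 1) we minimise over 4 possible intermediate vertex sequences; the minimum is 3, attained along the walk 0 → 0 → 0 → 1.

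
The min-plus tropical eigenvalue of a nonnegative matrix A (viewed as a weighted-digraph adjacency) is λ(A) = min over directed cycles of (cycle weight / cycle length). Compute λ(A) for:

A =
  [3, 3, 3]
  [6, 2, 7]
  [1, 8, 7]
λ(A) = 2

Enumerate directed cycles and compute their means (weight / length). Sample:
  cycle 0 → 0: weight = 3, length = 1, mean = 3/1 ≈ 3.000
  cycle 1 → 1: weight = 2, length = 1, mean = 2/1 ≈ 2.000
  cycle 2 → 2: weight = 7, length = 1, mean = 7/1 ≈ 7.000
  cycle 0 → 1 → 0: weight = 9, length = 2, mean = 9/2 ≈ 4.500
  cycle 0 → 2 → 0: weight = 4, length = 2, mean = 4/2 ≈ 2.000
  cycle 1 → 0 → 1: weight = 9, length = 2, mean = 9/2 ≈ 4.500
Minimum mean = 2.000, attained e.g. along the cycle 1 → 1 with weight 2 and length 1. So λ(A) = 2/1 = 2.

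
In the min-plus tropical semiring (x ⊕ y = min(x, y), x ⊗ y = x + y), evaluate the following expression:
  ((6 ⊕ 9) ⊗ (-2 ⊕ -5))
((6 ⊕ 9) ⊗ (-2 ⊕ -5)) = 1

Expand innermost to outermost. Recall ⊕ takes the minimum of its arguments and ⊗ takes their sum. Working out the expression ((6 ⊕ 9) ⊗ (-2 ⊕ -5)) gives 1.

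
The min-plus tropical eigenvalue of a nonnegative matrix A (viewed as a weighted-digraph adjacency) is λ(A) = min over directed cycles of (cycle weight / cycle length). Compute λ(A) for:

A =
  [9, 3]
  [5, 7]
λ(A) = 4

Enumerate directed cycles and compute their means (weight / length). Sample:
  cycle 0 → 0: weight = 9, length = 1, mean = 9/1 ≈ 9.000
  cycle 1 → 1: weight = 7, length = 1, mean = 7/1 ≈ 7.000
  cycle 0 → 1 → 0: weight = 8, length = 2, mean = 8/2 ≈ 4.000
  cycle 1 → 0 → 1: weight = 8, length = 2, mean = 8/2 ≈ 4.000
Minimum mean = 4.000, attained e.g. along the cycle 0 → 1 → 0 with weight 8 and length 2. So λ(A) = 8/2 = 4.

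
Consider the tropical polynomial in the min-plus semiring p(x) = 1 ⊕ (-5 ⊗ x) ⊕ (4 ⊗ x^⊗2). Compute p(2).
p(2) = -3

A tropical monomial a ⊗ x^⊗i evaluates to a + i · x. Evaluating each term at x = 2:
  Term 0 contributes 1 + 0 · 2 = 1
  Term 1 contributes -5 + 1 · 2 = -3
  Term 2 contributes 4 + 2 · 2 = 8
p(2) = ⊕ of these = min[1, -3, 8] = -3.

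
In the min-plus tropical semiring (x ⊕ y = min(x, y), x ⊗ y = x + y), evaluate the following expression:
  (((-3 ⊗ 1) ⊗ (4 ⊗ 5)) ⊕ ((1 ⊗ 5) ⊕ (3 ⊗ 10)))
(((-3 ⊗ 1) ⊗ (4 ⊗ 5)) ⊕ ((1 ⊗ 5) ⊕ (3 ⊗ 10))) = 6

Expand innermost to outermost. Recall ⊕ takes the minimum of its arguments and ⊗ takes their sum. Working out the expression (((-3 ⊗ 1) ⊗ (4 ⊗ 5)) ⊕ ((1 ⊗ 5) ⊕ (3 ⊗ 10))) gives 6.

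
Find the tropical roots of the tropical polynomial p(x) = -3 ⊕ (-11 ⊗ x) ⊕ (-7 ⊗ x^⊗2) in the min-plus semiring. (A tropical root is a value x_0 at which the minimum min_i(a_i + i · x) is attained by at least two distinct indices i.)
Roots: {-4, 8}

Each tropical root is a break point of the lower envelope of the lines y = a_i + i · x (there are 3 lines, with slopes 0, 1, ..., 2). Only the lines that attain the minimum somewhere contribute to roots; other lines are dominated. Here the surviving (envelope) indices are i = 2, i = 1, i = 0.
Intersections between consecutive envelope lines give the roots: for adjacent envelope indices i < j the intersection is x = (a_i − a_j) / (j − i). Reading off the sorted break points: {-4, 8}.
Verification: at each break x_0, at least two indices attain the minimum of min_i(a_i + i · x_0).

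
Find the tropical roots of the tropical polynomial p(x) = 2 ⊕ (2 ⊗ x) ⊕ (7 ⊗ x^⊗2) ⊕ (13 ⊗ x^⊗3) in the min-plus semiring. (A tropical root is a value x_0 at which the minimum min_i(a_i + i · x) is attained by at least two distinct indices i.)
Roots: {-6, -5, 0}

Each tropical root is a break point of the lower envelope of the lines y = a_i + i · x (there are 4 lines, with slopes 0, 1, ..., 3). Only the lines that attain the minimum somewhere contribute to roots; other lines are dominated. Here the surviving (envelope) indices are i = 3, i = 2, i = 1, i = 0.
Intersections between consecutive envelope lines give the roots: for adjacent envelope indices i < j the intersection is x = (a_i − a_j) / (j − i). Reading off the sorted break points: {-6, -5, 0}.
Verification: at each break x_0, at least two indices attain the minimum of min_i(a_i + i · x_0).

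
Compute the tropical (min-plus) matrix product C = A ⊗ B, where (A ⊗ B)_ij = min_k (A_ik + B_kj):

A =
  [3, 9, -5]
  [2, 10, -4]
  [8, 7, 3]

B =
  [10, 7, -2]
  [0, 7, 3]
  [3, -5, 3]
A ⊗ B =
  [-2, -10, -2]
  [-1, -9, -1]
  [6, -2, 6]

Apply the min-plus product entry-by-entry:
  C[0][0] = min over k of (A[0][0] + B[0][0] = 3 + 10 = 13, A[0][1] + B[1][0] = 9 + 0 = 9, A[0][2] + B[2][0] = -5 + 3 = -2) = -2 (attained at k = 2)
  C[0][1] = min over k of (A[0][0] + B[0][1] = 3 + 7 = 10, A[0][1] + B[1][1] = 9 + 7 = 16, A[0][2] + B[2][1] = -5 + -5 = -10) = -10 (attained at k = 2)
  C[0][2] = min over k of (A[0][0] + B[0][2] = 3 + -2 = 1, A[0][1] + B[1][2] = 9 + 3 = 12, A[0][2] + B[2][2] = -5 + 3 = -2) = -2 (attained at k = 2)
  C[1][0] = min over k of (A[1][0] + B[0][0] = 2 + 10 = 12, A[1][1] + B[1][0] = 10 + 0 = 10, A[1][2] + B[2][0] = -4 + 3 = -1) = -1 (attained at k = 2)
  C[1][1] = min over k of (A[1][0] + B[0][1] = 2 + 7 = 9, A[1][1] + B[1][1] = 10 + 7 = 17, A[1][2] + B[2][1] = -4 + -5 = -9) = -9 (attained at k = 2)
  C[1][2] = min over k of (A[1][0] + B[0][2] = 2 + -2 = 0, A[1][1] + B[1][2] = 10 + 3 = 13, A[1][2] + B[2][2] = -4 + 3 = -1) = -1 (attained at k = 2)
  C[2][0] = min over k of (A[2][0] + B[0][0] = 8 + 10 = 18, A[2][1] + B[1][0] = 7 + 0 = 7, A[2][2] + B[2][0] = 3 + 3 = 6) = 6 (attained at k = 2)
  C[2][1] = min over k of (A[2][0] + B[0][1] = 8 + 7 = 15, A[2][1] + B[1][1] = 7 + 7 = 14, A[2][2] + B[2][1] = 3 + -5 = -2) = -2 (attained at k = 2)
  C[2][2] = min over k of (A[2][0] + B[0][2] = 8 + -2 = 6, A[2][1] + B[1][2] = 7 + 3 = 10, A[2][2] + B[2][2] = 3 + 3 = 6) = 6 (attained at k = 0)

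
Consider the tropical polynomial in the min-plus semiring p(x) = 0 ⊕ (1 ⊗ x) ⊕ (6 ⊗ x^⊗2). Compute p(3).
p(3) = 0

A tropical monomial a ⊗ x^⊗i evaluates to a + i · x. Evaluating each term at x = 3:
  Term 0 contributes 0 + 0 · 3 = 0
  Term 1 contributes 1 + 1 · 3 = 4
  Term 2 contributes 6 + 2 · 3 = 12
p(3) = ⊕ of these = min[0, 4, 12] = 0.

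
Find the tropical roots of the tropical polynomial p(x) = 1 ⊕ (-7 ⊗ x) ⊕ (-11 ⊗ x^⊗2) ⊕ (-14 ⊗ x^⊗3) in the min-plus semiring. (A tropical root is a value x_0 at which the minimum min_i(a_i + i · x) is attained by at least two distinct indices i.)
Roots: {3, 4, 8}

Each tropical root is a break point of the lower envelope of the lines y = a_i + i · x (there are 4 lines, with slopes 0, 1, ..., 3). Only the lines that attain the minimum somewhere contribute to roots; other lines are dominated. Here the surviving (envelope) indices are i = 3, i = 2, i = 1, i = 0.
Intersections between consecutive envelope lines give the roots: for adjacent envelope indices i < j the intersection is x = (a_i − a_j) / (j − i). Reading off the sorted break points: {3, 4, 8}.
Verification: at each break x_0, at least two indices attain the minimum of min_i(a_i + i · x_0).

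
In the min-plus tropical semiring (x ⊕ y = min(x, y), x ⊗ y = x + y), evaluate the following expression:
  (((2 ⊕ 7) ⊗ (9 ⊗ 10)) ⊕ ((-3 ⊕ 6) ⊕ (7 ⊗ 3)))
(((2 ⊕ 7) ⊗ (9 ⊗ 10)) ⊕ ((-3 ⊕ 6) ⊕ (7 ⊗ 3))) = -3

Expand innermost to outermost. Recall ⊕ takes the minimum of its arguments and ⊗ takes their sum. Working out the expression (((2 ⊕ 7) ⊗ (9 ⊗ 10)) ⊕ ((-3 ⊕ 6) ⊕ (7 ⊗ 3))) gives -3.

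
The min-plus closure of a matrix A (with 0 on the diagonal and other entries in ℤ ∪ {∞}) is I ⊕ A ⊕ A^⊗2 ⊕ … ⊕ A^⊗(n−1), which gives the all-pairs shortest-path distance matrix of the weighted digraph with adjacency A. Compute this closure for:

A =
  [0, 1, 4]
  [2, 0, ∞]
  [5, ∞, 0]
Closure =
  [0, 1, 4]
  [2, 0, 6]
  [5, 6, 0]

This is the Floyd-Warshall all-pairs shortest-path computation. For each intermediate vertex k = 0, 1, …, 2, update dist[i][j] ← min(dist[i][j], dist[i][k] + dist[k][j]). The final matrix gives, for each (i, j), the minimum total weight of any directed path from i to j (possibly empty when i = j).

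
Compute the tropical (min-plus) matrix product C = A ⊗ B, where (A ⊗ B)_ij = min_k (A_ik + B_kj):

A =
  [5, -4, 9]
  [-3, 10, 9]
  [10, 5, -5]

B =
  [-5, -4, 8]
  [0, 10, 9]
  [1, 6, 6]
A ⊗ B =
  [-4, 1, 5]
  [-8, -7, 5]
  [-4, 1, 1]

Apply the min-plus product entry-by-entry:
  C[0][0] = min over k of (A[0][0] + B[0][0] = 5 + -5 = 0, A[0][1] + B[1][0] = -4 + 0 = -4, A[0][2] + B[2][0] = 9 + 1 = 10) = -4 (attained at k = 1)
  C[0][1] = min over k of (A[0][0] + B[0][1] = 5 + -4 = 1, A[0][1] + B[1][1] = -4 + 10 = 6, A[0][2] + B[2][1] = 9 + 6 = 15) = 1 (attained at k = 0)
  C[0][2] = min over k of (A[0][0] + B[0][2] = 5 + 8 = 13, A[0][1] + B[1][2] = -4 + 9 = 5, A[0][2] + B[2][2] = 9 + 6 = 15) = 5 (attained at k = 1)
  C[1][0] = min over k of (A[1][0] + B[0][0] = -3 + -5 = -8, A[1][1] + B[1][0] = 10 + 0 = 10, A[1][2] + B[2][0] = 9 + 1 = 10) = -8 (attained at k = 0)
  C[1][1] = min over k of (A[1][0] + B[0][1] = -3 + -4 = -7, A[1][1] + B[1][1] = 10 + 10 = 20, A[1][2] + B[2][1] = 9 + 6 = 15) = -7 (attained at k = 0)
  C[1][2] = min over k of (A[1][0] + B[0][2] = -3 + 8 = 5, A[1][1] + B[1][2] = 10 + 9 = 19, A[1][2] + B[2][2] = 9 + 6 = 15) = 5 (attained at k = 0)
  C[2][0] = min over k of (A[2][0] + B[0][0] = 10 + -5 = 5, A[2][1] + B[1][0] = 5 + 0 = 5, A[2][2] + B[2][0] = -5 + 1 = -4) = -4 (attained at k = 2)
  C[2][1] = min over k of (A[2][0] + B[0][1] = 10 + -4 = 6, A[2][1] + B[1][1] = 5 + 10 = 15, A[2][2] + B[2][1] = -5 + 6 = 1) = 1 (attained at k = 2)
  C[2][2] = min over k of (A[2][0] + B[0][2] = 10 + 8 = 18, A[2][1] + B[1][2] = 5 + 9 = 14, A[2][2] + B[2][2] = -5 + 6 = 1) = 1 (attained at k = 2)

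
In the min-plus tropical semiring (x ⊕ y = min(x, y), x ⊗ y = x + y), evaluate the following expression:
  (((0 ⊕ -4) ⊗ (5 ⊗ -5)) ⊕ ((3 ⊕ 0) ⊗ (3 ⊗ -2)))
(((0 ⊕ -4) ⊗ (5 ⊗ -5)) ⊕ ((3 ⊕ 0) ⊗ (3 ⊗ -2))) = -4

Expand innermost to outermost. Recall ⊕ takes the minimum of its arguments and ⊗ takes their sum. Working out the expression (((0 ⊕ -4) ⊗ (5 ⊗ -5)) ⊕ ((3 ⊕ 0) ⊗ (3 ⊗ -2))) gives -4.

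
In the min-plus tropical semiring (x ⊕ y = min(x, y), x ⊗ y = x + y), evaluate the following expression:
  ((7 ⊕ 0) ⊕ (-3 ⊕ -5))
((7 ⊕ 0) ⊕ (-3 ⊕ -5)) = -5

Expand innermost to outermost. Recall ⊕ takes the minimum of its arguments and ⊗ takes their sum. Working out the expression ((7 ⊕ 0) ⊕ (-3 ⊕ -5)) gives -5.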